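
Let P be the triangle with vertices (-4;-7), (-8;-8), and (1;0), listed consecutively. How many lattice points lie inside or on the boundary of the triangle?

By the shoelace formula, twice the signed area is |((-4)·(-8) − (-8)·(-7)) + ((-8)·0 − 1·(-8)) + (1·(-7) − (-4)·0)| = 23, so the area is 23/2.
Summing gcd(|Δx|,|Δy|) over the edges gives the boundary count: gcd(4,1) + gcd(9,8) + gcd(5,7) = 1+1+1 = 3.
Pick's theorem gives I = A − B/2 + 1 = 23/2 − 3/2 + 1 = 11, so the closed region contains I + B = 11 + 3 = 14 lattice points.

14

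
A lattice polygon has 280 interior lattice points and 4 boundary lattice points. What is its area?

Pick's theorem states A = I + B/2 − 1, so A = 280 + 4/2 − 1 = 281.

281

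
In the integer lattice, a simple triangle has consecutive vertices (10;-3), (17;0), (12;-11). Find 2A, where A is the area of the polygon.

By the shoelace formula, twice the signed area is |[10·0 − 17·(-3)] + [17·(-11) − 12·0] + [12·(-3) − 10·(-11)]| = 62, so the area is 31.

62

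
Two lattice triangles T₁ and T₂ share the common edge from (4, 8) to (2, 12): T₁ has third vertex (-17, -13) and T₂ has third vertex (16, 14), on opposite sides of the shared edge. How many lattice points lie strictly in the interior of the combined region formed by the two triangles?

The union is the simple quadrilateral with vertices (4, 8), (-17, -13), (2, 12), (16, 14) in order.
By the shoelace formula, twice the signed area is |(4·(-13) − (-17)·8) + ((-17)·12 − 2·(-13)) + (2·14 − 16·12) + (16·8 − 4·14)| = 186, so the area is 93.
Summing gcd(|Δx|,|Δy|) over the edges gives the boundary count: gcd(21,21) + gcd(19,25) + gcd(14,2) + gcd(12,6) = 21+1+2+6 = 30.
By Pick's theorem I = A − B/2 + 1 = 93 − 30/2 + 1 = 79.

79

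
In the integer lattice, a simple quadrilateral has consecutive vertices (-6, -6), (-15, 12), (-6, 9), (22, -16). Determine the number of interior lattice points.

By the shoelace formula, twice the signed area is |((-6)·12 − (-15)·(-6)) + ((-15)·9 − (-6)·12) + ((-6)·(-16) − 22·9) + (22·(-6) − (-6)·(-16))| = 555, so the area is 277.5.
Along each edge there are gcd(|Δx|,|Δy|)+1 lattice points, so counting each shared vertex once the boundary has gcd(9,18) + gcd(9,3) + gcd(28,25) + gcd(28,10) = 9+3+1+2 = 15.
Pick's theorem gives I = A − B/2 + 1 = 277.5 − 15/2 + 1 = 271.

271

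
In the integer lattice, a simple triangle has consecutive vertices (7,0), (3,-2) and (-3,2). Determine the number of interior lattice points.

Using the shoelace formula, 2A = |(7·(-2) − 3·0) + (3·2 − (-3)·(-2)) + ((-3)·0 − 7·2)| = 28, so the area is 14.
The number of boundary lattice points is Σ gcd(|Δx|,|Δy|) = gcd(4,2) + gcd(6,4) + gcd(10,2) = 2+2+2 = 6.
By Pick's theorem A = I + B/2 − 1, so I = 14 − 6/2 + 1 = 12.

12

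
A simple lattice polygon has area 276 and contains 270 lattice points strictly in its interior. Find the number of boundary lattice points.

14

Pick's theorem gives A = I + B/2 − 1, so B = 2(A − I + 1) = 2(276 − 270 + 1) = 14.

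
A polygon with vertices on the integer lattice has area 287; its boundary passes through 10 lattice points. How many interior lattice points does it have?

From Pick's theorem, I = A − B/2 + 1 = 287 − 10/2 + 1 = 283.

283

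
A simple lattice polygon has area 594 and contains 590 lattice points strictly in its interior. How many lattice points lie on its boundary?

Pick's theorem gives A = I + B/2 − 1, so B = 2(A − I + 1) = 2(594 − 590 + 1) = 10.

10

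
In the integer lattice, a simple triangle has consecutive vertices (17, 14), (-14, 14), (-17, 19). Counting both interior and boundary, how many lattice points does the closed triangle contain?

95

The shoelace formula gives twice the area as |[17·14 − (-14)·14] + [(-14)·19 − (-17)·14] + [(-17)·14 − 17·19]| = 155, so the area is 155/2.
Summing gcd(|Δx|,|Δy|) over the edges gives the boundary count: gcd(31,0) + gcd(3,5) + gcd(34,5) = 31+1+1 = 33.
Pick's theorem gives I = A − B/2 + 1 = 155/2 − 33/2 + 1 = 62, so the closed region contains I + B = 62 + 33 = 95 lattice points.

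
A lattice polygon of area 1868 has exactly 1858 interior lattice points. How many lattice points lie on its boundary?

Pick's theorem gives A = I + B/2 − 1, so B = 2(A − I + 1) = 2(1868 − 1858 + 1) = 22.

22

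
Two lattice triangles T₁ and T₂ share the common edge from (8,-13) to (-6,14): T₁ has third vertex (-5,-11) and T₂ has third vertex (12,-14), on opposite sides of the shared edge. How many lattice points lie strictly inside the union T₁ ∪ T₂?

The union is the simple quadrilateral with vertices (8,-13), (-5,-11), (-6,14), (12,-14) in order.
Using the shoelace formula, 2A = |[8·(-11) − (-5)·(-13)] + [(-5)·14 − (-6)·(-11)] + [(-6)·(-14) − 12·14] + [12·(-13) − 8·(-14)]| = 417, so the area is 208.5.
Along each edge there are gcd(|Δx|,|Δy|)+1 lattice points, so counting each shared vertex once the boundary has gcd(13,2) + gcd(1,25) + gcd(18,28) + gcd(4,1) = 1+1+2+1 = 5.
By Pick's theorem I = A − B/2 + 1 = 208.5 − 5/2 + 1 = 207.

207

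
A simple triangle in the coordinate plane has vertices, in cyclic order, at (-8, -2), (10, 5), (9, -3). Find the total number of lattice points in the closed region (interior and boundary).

71

Using the shoelace formula, 2A = |((-8)·5 − 10·(-2)) + (10·(-3) − 9·5) + (9·(-2) − (-8)·(-3))| = 137, so the area is 68.5.
Along each edge there are gcd(|Δx|,|Δy|)+1 lattice points, so counting each shared vertex once the boundary has gcd(18,7) + gcd(1,8) + gcd(17,1) = 1+1+1 = 3.
Pick's theorem gives I = A − B/2 + 1 = 68.5 − 3/2 + 1 = 68, so the closed region contains I + B = 68 + 3 = 71 lattice points.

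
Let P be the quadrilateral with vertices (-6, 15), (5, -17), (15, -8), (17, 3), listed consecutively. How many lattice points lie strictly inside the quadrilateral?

347

Using the shoelace formula, 2A = |[(-6)·(-17) − 5·15] + [5·(-8) − 15·(-17)] + [15·3 − 17·(-8)] + [17·15 − (-6)·3]| = 696, so the area is 348.
Summing gcd(|Δx|,|Δy|) over the edges gives the boundary count: gcd(11,32) + gcd(10,9) + gcd(2,11) + gcd(23,12) = 1+1+1+1 = 4.
Pick's theorem gives I = A − B/2 + 1 = 348 − 4/2 + 1 = 347.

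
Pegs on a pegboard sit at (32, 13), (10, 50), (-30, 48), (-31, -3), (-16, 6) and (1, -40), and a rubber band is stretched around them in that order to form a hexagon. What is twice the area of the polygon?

6721

By the shoelace formula, twice the signed area is |(32·50 − 10·13) + (10·48 − (-30)·50) + ((-30)·(-3) − (-31)·48) + ((-31)·6 − (-16)·(-3)) + ((-16)·(-40) − 1·6) + (1·13 − 32·(-40))| = 6721, so the area is 3360.5.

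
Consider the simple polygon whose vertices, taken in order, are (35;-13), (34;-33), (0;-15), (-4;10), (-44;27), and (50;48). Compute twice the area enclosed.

6743

Using the shoelace formula, 2A = |[35·(-33) − 34·(-13)] + [34·(-15) − 0·(-33)] + [0·10 − (-4)·(-15)] + [(-4)·27 − (-44)·10] + [(-44)·48 − 50·27] + [50·(-13) − 35·48]| = 6743, so the area is 3371.5.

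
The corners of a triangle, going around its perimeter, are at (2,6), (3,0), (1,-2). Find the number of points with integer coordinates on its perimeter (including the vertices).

4

The number of boundary lattice points is Σ gcd(|Δx|,|Δy|) = gcd(1,6) + gcd(2,2) + gcd(1,8) = 1+2+1 = 4.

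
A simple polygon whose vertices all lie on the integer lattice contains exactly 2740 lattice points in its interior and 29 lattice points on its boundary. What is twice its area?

5507

By Pick's theorem, A = I + B/2 − 1 = 2740 + 29/2 − 1 = 5507/2.
Hence 2A = 5507.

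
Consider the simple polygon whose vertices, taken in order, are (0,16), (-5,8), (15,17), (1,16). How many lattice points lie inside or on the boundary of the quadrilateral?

60

The shoelace formula gives twice the area as |(0·8 − (-5)·16) + ((-5)·17 − 15·8) + (15·16 − 1·17) + (1·16 − 0·16)| = 114, so the area is 57.
Along each edge there are gcd(|Δx|,|Δy|)+1 lattice points, so counting each shared vertex once the boundary has gcd(5,8) + gcd(20,9) + gcd(14,1) + gcd(1,0) = 1+1+1+1 = 4.
Pick's theorem gives I = A − B/2 + 1 = 57 − 4/2 + 1 = 56, so the closed region contains I + B = 56 + 4 = 60 lattice points.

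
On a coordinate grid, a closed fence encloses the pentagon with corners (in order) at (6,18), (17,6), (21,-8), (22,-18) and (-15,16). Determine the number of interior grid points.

507

Using the shoelace formula, 2A = |(6·6 − 17·18) + (17·(-8) − 21·6) + (21·(-18) − 22·(-8)) + (22·16 − (-15)·(-18)) + ((-15)·18 − 6·16)| = 1018, so the area is 509.
Along each edge there are gcd(|Δx|,|Δy|)+1 lattice points, so counting each shared vertex once the boundary has gcd(11,12) + gcd(4,14) + gcd(1,10) + gcd(37,34) + gcd(21,2) = 1+2+1+1+1 = 6.
By Pick's theorem A = I + B/2 − 1, so I = 509 − 6/2 + 1 = 507.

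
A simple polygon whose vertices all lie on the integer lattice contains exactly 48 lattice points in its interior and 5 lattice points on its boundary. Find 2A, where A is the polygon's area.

99

By Pick's theorem, A = I + B/2 − 1 = 48 + 5/2 − 1 = 99/2.
Hence 2A = 99.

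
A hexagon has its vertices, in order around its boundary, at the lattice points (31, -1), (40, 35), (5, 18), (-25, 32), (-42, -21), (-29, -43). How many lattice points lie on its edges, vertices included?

Along each edge there are gcd(|Δx|,|Δy|)+1 lattice points, so counting each shared vertex once the boundary has gcd(9,36) + gcd(35,17) + gcd(30,14) + gcd(17,53) + gcd(13,22) + gcd(60,42) = 9+1+2+1+1+6 = 20.

20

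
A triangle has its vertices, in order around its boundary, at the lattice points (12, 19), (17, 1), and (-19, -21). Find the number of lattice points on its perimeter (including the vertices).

4

Along each edge there are gcd(|Δx|,|Δy|)+1 lattice points, so counting each shared vertex once the boundary has gcd(5,18) + gcd(36,22) + gcd(31,40) = 1+2+1 = 4.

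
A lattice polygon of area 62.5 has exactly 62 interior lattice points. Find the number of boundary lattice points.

Pick's theorem gives A = I + B/2 − 1, so B = 2(A − I + 1) = 2(62.5 − 62 + 1) = 3.

3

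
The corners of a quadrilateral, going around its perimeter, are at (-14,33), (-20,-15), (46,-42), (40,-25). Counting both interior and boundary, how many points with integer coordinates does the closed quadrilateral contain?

By the shoelace formula, twice the signed area is |[(-14)·(-15) − (-20)·33] + [(-20)·(-42) − 46·(-15)] + [46·(-25) − 40·(-42)] + [40·33 − (-14)·(-25)]| = 3900, so the area is 1950.
The number of boundary lattice points is Σ gcd(|Δx|,|Δy|) = gcd(6,48) + gcd(66,27) + gcd(6,17) + gcd(54,58) = 6+3+1+2 = 12.
Pick's theorem gives I = A − B/2 + 1 = 1950 − 12/2 + 1 = 1945, so the closed region contains I + B = 1945 + 12 = 1957 lattice points.

1957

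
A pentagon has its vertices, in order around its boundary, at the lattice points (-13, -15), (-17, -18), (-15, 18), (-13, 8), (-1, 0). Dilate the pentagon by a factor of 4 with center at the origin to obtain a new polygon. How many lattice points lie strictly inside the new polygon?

The shoelace formula gives twice the area as |((-13)·(-18) − (-17)·(-15)) + ((-17)·18 − (-15)·(-18)) + ((-15)·8 − (-13)·18) + ((-13)·0 − (-1)·8) + ((-1)·(-15) − (-13)·0)| = 460, so the area is 230.
Along each edge there are gcd(|Δx|,|Δy|)+1 lattice points, so counting each shared vertex once the boundary has gcd(4,3) + gcd(2,36) + gcd(2,10) + gcd(12,8) + gcd(12,15) = 1+2+2+4+3 = 12.
Scaling by 4 multiplies the area by 4² = 16 (so the new area is 3680) and multiplies the boundary lattice-point count by 4, giving 48.
By Pick's theorem, the interior count of the dilated polygon is 3680 − 48/2 + 1 = 3657.

3657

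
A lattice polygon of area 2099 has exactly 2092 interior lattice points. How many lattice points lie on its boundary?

Pick's theorem gives A = I + B/2 − 1, so B = 2(A − I + 1) = 2(2099 − 2092 + 1) = 16.

16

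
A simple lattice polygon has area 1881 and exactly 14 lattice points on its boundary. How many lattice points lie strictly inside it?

Pick's theorem A = I + B/2 − 1 rearranges to I = A − B/2 + 1 = 1881 − 14/2 + 1 = 1875.

1875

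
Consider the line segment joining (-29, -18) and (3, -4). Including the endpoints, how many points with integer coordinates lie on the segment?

The number of lattice points on a segment between lattice points is gcd(|Δx|,|Δy|) + 1 = gcd(32,14) + 1 = 2 + 1 = 3.

3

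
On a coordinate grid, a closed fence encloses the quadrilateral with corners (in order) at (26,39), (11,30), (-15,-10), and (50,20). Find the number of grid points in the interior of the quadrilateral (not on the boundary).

By the shoelace formula, twice the signed area is |(26·30 − 11·39) + (11·(-10) − (-15)·30) + ((-15)·20 − 50·(-10)) + (50·39 − 26·20)| = 2321, so the area is 2321/2.
Summing gcd(|Δx|,|Δy|) over the edges gives the boundary count: gcd(15,9) + gcd(26,40) + gcd(65,30) + gcd(24,19) = 3+2+5+1 = 11.
By Pick's theorem A = I + B/2 − 1, so I = 2321/2 − 11/2 + 1 = 1156.

1156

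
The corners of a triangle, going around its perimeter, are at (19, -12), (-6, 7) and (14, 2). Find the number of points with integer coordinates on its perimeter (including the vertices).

Summing gcd(|Δx|,|Δy|) over the edges gives the boundary count: gcd(25,19) + gcd(20,5) + gcd(5,14) = 1+5+1 = 7.

7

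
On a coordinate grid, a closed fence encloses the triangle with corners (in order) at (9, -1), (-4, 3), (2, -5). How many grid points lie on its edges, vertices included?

Along each edge there are gcd(|Δx|,|Δy|)+1 lattice points, so counting each shared vertex once the boundary has gcd(13,4) + gcd(6,8) + gcd(7,4) = 1+2+1 = 4.

4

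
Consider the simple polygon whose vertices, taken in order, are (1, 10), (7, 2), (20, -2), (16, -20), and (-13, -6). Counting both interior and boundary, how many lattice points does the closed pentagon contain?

490

The shoelace formula gives twice the area as |(1·2 − 7·10) + (7·(-2) − 20·2) + (20·(-20) − 16·(-2)) + (16·(-6) − (-13)·(-20)) + ((-13)·10 − 1·(-6))| = 970, so the area is 485.
Along each edge there are gcd(|Δx|,|Δy|)+1 lattice points, so counting each shared vertex once the boundary has gcd(6,8) + gcd(13,4) + gcd(4,18) + gcd(29,14) + gcd(14,16) = 2+1+2+1+2 = 8.
Pick's theorem gives I = A − B/2 + 1 = 485 − 8/2 + 1 = 482, so the closed region contains I + B = 482 + 8 = 490 lattice points.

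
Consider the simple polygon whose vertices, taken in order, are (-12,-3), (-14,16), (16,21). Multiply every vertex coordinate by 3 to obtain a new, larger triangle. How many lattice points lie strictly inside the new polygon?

The shoelace formula gives twice the area as |((-12)·16 − (-14)·(-3)) + ((-14)·21 − 16·16) + (16·(-3) − (-12)·21)| = 580, so the area is 290.
The number of boundary lattice points is Σ gcd(|Δx|,|Δy|) = gcd(2,19) + gcd(30,5) + gcd(28,24) = 1+5+4 = 10.
Scaling by 3 multiplies the area by 3² = 9 (so the new area is 2610) and multiplies the boundary lattice-point count by 3, giving 30.
By Pick's theorem, the interior count of the dilated polygon is 2610 − 30/2 + 1 = 2596.

2596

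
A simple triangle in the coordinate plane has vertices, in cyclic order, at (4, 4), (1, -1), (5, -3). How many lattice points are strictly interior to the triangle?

12

Using the shoelace formula, 2A = |[4·(-1) − 1·4] + [1·(-3) − 5·(-1)] + [5·4 − 4·(-3)]| = 26, so the area is 13.
Along each edge there are gcd(|Δx|,|Δy|)+1 lattice points, so counting each shared vertex once the boundary has gcd(3,5) + gcd(4,2) + gcd(1,7) = 1+2+1 = 4.
Pick's theorem gives I = A − B/2 + 1 = 13 − 4/2 + 1 = 12.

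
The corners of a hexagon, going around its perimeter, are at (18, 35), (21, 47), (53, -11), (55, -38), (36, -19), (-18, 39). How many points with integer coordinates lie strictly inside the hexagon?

By the shoelace formula, twice the signed area is |[18·47 − 21·35] + [21·(-11) − 53·47] + [53·(-38) − 55·(-11)] + [55·(-19) − 36·(-38)] + [36·39 − (-18)·(-19)] + [(-18)·35 − 18·39]| = 3967, so the area is 1983.5.
Summing gcd(|Δx|,|Δy|) over the edges gives the boundary count: gcd(3,12) + gcd(32,58) + gcd(2,27) + gcd(19,19) + gcd(54,58) + gcd(36,4) = 3+2+1+19+2+4 = 31.
By Pick's theorem A = I + B/2 − 1, so I = 1983.5 − 31/2 + 1 = 1969.

1969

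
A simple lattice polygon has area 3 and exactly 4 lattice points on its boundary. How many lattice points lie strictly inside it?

2

From Pick's theorem, I = A − B/2 + 1 = 3 − 4/2 + 1 = 2.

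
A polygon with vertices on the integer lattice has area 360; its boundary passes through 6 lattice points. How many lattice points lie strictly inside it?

358

From Pick's theorem, I = A − B/2 + 1 = 360 − 6/2 + 1 = 358.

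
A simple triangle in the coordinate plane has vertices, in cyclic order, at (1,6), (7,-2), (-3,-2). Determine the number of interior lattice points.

By the shoelace formula, twice the signed area is |(1·(-2) − 7·6) + (7·(-2) − (-3)·(-2)) + ((-3)·6 − 1·(-2))| = 80, so the area is 40.
The number of boundary lattice points is Σ gcd(|Δx|,|Δy|) = gcd(6,8) + gcd(10,0) + gcd(4,8) = 2+10+4 = 16.
By Pick's theorem A = I + B/2 − 1, so I = 40 − 16/2 + 1 = 33.

33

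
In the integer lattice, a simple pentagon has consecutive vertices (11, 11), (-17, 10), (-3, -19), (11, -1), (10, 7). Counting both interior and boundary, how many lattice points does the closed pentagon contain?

495

By the shoelace formula, twice the signed area is |[11·10 − (-17)·11] + [(-17)·(-19) − (-3)·10] + [(-3)·(-1) − 11·(-19)] + [11·7 − 10·(-1)] + [10·11 − 11·7]| = 982, so the area is 491.
The number of boundary lattice points is Σ gcd(|Δx|,|Δy|) = gcd(28,1) + gcd(14,29) + gcd(14,18) + gcd(1,8) + gcd(1,4) = 1+1+2+1+1 = 6.
Pick's theorem gives I = A − B/2 + 1 = 491 − 6/2 + 1 = 489, so the closed region contains I + B = 489 + 6 = 495 lattice points.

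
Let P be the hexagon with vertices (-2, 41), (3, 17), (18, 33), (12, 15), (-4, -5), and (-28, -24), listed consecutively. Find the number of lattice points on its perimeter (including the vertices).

26

The number of boundary lattice points is Σ gcd(|Δx|,|Δy|) = gcd(5,24) + gcd(15,16) + gcd(6,18) + gcd(16,20) + gcd(24,19) + gcd(26,65) = 1+1+6+4+1+13 = 26.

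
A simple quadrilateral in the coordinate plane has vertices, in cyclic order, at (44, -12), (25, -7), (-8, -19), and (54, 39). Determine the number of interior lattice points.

By the shoelace formula, twice the signed area is |[44·(-7) − 25·(-12)] + [25·(-19) − (-8)·(-7)] + [(-8)·39 − 54·(-19)] + [54·(-12) − 44·39]| = 2189, so the area is 1094.5.
The number of boundary lattice points is Σ gcd(|Δx|,|Δy|) = gcd(19,5) + gcd(33,12) + gcd(62,58) + gcd(10,51) = 1+3+2+1 = 7.
By Pick's theorem A = I + B/2 − 1, so I = 1094.5 − 7/2 + 1 = 1092.

1092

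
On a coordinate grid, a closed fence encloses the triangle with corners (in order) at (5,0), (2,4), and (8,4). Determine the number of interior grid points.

By the shoelace formula, twice the signed area is |(5·4 − 2·0) + (2·4 − 8·4) + (8·0 − 5·4)| = 24, so the area is 12.
Along each edge there are gcd(|Δx|,|Δy|)+1 lattice points, so counting each shared vertex once the boundary has gcd(3,4) + gcd(6,0) + gcd(3,4) = 1+6+1 = 8.
By Pick's theorem A = I + B/2 − 1, so I = 12 − 8/2 + 1 = 9.

9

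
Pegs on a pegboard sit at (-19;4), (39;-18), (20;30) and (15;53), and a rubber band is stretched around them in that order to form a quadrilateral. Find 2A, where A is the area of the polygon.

Using the shoelace formula, 2A = |[(-19)·(-18) − 39·4] + [39·30 − 20·(-18)] + [20·53 − 15·30] + [15·4 − (-19)·53]| = 3393, so the area is 1696.5.

3393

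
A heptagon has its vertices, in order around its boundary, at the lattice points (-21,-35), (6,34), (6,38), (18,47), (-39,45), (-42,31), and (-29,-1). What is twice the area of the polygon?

4377

By the shoelace formula, twice the signed area is |((-21)·34 − 6·(-35)) + (6·38 − 6·34) + (6·47 − 18·38) + (18·45 − (-39)·47) + ((-39)·31 − (-42)·45) + ((-42)·(-1) − (-29)·31) + ((-29)·(-35) − (-21)·(-1))| = 4377, so the area is 2188.5.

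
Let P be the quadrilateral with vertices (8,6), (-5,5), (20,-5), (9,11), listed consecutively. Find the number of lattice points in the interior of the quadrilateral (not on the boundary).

By the shoelace formula, twice the signed area is |(8·5 − (-5)·6) + ((-5)·(-5) − 20·5) + (20·11 − 9·(-5)) + (9·6 − 8·11)| = 226, so the area is 113.
Summing gcd(|Δx|,|Δy|) over the edges gives the boundary count: gcd(13,1) + gcd(25,10) + gcd(11,16) + gcd(1,5) = 1+5+1+1 = 8.
Pick's theorem gives I = A − B/2 + 1 = 113 − 8/2 + 1 = 110.

110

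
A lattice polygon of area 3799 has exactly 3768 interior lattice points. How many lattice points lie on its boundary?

64

Pick's theorem gives A = I + B/2 − 1, so B = 2(A − I + 1) = 2(3799 − 3768 + 1) = 64.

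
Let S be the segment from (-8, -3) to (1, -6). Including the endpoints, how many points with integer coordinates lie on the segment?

The number of lattice points on a segment between lattice points is gcd(|Δx|,|Δy|) + 1 = gcd(9,3) + 1 = 3 + 1 = 4.

4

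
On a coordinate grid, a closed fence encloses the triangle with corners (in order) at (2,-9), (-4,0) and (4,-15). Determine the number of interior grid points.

7

By the shoelace formula, twice the signed area is |[2·0 − (-4)·(-9)] + [(-4)·(-15) − 4·0] + [4·(-9) − 2·(-15)]| = 18, so the area is 9.
The number of boundary lattice points is Σ gcd(|Δx|,|Δy|) = gcd(6,9) + gcd(8,15) + gcd(2,6) = 3+1+2 = 6.
By Pick's theorem A = I + B/2 − 1, so I = 9 − 6/2 + 1 = 7.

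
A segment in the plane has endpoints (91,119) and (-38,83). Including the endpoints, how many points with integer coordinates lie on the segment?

4

The number of lattice points on a segment between lattice points is gcd(|Δx|,|Δy|) + 1 = gcd(129,36) + 1 = 3 + 1 = 4.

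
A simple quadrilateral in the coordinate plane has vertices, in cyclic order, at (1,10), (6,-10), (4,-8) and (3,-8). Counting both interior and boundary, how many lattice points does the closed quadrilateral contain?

By the shoelace formula, twice the signed area is |(1·(-10) − 6·10) + (6·(-8) − 4·(-10)) + (4·(-8) − 3·(-8)) + (3·10 − 1·(-8))| = 48, so the area is 24.
Summing gcd(|Δx|,|Δy|) over the edges gives the boundary count: gcd(5,20) + gcd(2,2) + gcd(1,0) + gcd(2,18) = 5+2+1+2 = 10.
Pick's theorem gives I = A − B/2 + 1 = 24 − 10/2 + 1 = 20, so the closed region contains I + B = 20 + 10 = 30 lattice points.

30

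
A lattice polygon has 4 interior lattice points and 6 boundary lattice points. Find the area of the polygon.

6

Pick's theorem states A = I + B/2 − 1, so A = 4 + 6/2 − 1 = 6.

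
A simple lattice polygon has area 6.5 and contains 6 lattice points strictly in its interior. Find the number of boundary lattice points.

3

Pick's theorem gives A = I + B/2 − 1, so B = 2(A − I + 1) = 2(6.5 − 6 + 1) = 3.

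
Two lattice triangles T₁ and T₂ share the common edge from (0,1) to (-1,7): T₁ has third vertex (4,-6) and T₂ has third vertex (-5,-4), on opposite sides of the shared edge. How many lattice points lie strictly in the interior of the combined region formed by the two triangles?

The union is the simple quadrilateral with vertices (0,1), (4,-6), (-1,7), (-5,-4) in order.
Using the shoelace formula, 2A = |(0·(-6) − 4·1) + (4·7 − (-1)·(-6)) + ((-1)·(-4) − (-5)·7) + ((-5)·1 − 0·(-4))| = 52, so the area is 26.
The number of boundary lattice points is Σ gcd(|Δx|,|Δy|) = gcd(4,7) + gcd(5,13) + gcd(4,11) + gcd(5,5) = 1+1+1+5 = 8.
By Pick's theorem I = A − B/2 + 1 = 26 − 8/2 + 1 = 23.

23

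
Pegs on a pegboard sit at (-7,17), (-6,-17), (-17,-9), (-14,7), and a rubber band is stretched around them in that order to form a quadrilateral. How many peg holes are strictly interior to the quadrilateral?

Using the shoelace formula, 2A = |((-7)·(-17) − (-6)·17) + ((-6)·(-9) − (-17)·(-17)) + ((-17)·7 − (-14)·(-9)) + ((-14)·17 − (-7)·7)| = 448, so the area is 224.
Along each edge there are gcd(|Δx|,|Δy|)+1 lattice points, so counting each shared vertex once the boundary has gcd(1,34) + gcd(11,8) + gcd(3,16) + gcd(7,10) = 1+1+1+1 = 4.
Pick's theorem gives I = A − B/2 + 1 = 224 − 4/2 + 1 = 223.

223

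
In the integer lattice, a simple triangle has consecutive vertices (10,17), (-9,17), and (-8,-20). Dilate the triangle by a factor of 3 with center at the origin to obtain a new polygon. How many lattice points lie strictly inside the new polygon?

Using the shoelace formula, 2A = |[10·17 − (-9)·17] + [(-9)·(-20) − (-8)·17] + [(-8)·17 − 10·(-20)]| = 703, so the area is 703/2.
The number of boundary lattice points is Σ gcd(|Δx|,|Δy|) = gcd(19,0) + gcd(1,37) + gcd(18,37) = 19+1+1 = 21.
Scaling by 3 multiplies the area by 3² = 9 (so the new area is 6327/2) and multiplies the boundary lattice-point count by 3, giving 63.
By Pick's theorem, the interior count of the dilated polygon is 6327/2 − 63/2 + 1 = 3133.

3133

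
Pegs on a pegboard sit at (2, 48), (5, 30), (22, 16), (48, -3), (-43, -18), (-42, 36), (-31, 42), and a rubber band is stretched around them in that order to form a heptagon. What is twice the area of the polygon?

7111

By the shoelace formula, twice the signed area is |(2·30 − 5·48) + (5·16 − 22·30) + (22·(-3) − 48·16) + (48·(-18) − (-43)·(-3)) + ((-43)·36 − (-42)·(-18)) + ((-42)·42 − (-31)·36) + ((-31)·48 − 2·42)| = 7111, so the area is 7111/2.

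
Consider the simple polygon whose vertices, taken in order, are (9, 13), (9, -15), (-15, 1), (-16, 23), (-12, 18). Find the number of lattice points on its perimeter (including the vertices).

39

Along each edge there are gcd(|Δx|,|Δy|)+1 lattice points, so counting each shared vertex once the boundary has gcd(0,28) + gcd(24,16) + gcd(1,22) + gcd(4,5) + gcd(21,5) = 28+8+1+1+1 = 39.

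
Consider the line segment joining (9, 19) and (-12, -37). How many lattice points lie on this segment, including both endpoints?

The number of lattice points on a segment between lattice points is gcd(|Δx|,|Δy|) + 1 = gcd(21,56) + 1 = 7 + 1 = 8.

8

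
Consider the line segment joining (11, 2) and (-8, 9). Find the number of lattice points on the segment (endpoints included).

The number of lattice points on a segment between lattice points is gcd(|Δx|,|Δy|) + 1 = gcd(19,7) + 1 = 1 + 1 = 2.

2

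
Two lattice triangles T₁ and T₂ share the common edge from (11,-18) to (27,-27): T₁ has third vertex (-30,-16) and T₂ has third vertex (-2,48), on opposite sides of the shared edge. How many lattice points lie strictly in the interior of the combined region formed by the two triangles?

The union is the simple quadrilateral with vertices (11,-18), (-30,-16), (27,-27), (-2,48) in order.
By the shoelace formula, twice the signed area is |[11·(-16) − (-30)·(-18)] + [(-30)·(-27) − 27·(-16)] + [27·48 − (-2)·(-27)] + [(-2)·(-18) − 11·48]| = 1276, so the area is 638.
Along each edge there are gcd(|Δx|,|Δy|)+1 lattice points, so counting each shared vertex once the boundary has gcd(41,2) + gcd(57,11) + gcd(29,75) + gcd(13,66) = 1+1+1+1 = 4.
By Pick's theorem I = A − B/2 + 1 = 638 − 4/2 + 1 = 637.

637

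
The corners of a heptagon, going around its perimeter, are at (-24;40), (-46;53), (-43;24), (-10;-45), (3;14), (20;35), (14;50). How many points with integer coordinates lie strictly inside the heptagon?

2999

The shoelace formula gives twice the area as |((-24)·53 − (-46)·40) + ((-46)·24 − (-43)·53) + ((-43)·(-45) − (-10)·24) + ((-10)·14 − 3·(-45)) + (3·35 − 20·14) + (20·50 − 14·35) + (14·40 − (-24)·50)| = 6008, so the area is 3004.
Summing gcd(|Δx|,|Δy|) over the edges gives the boundary count: gcd(22,13) + gcd(3,29) + gcd(33,69) + gcd(13,59) + gcd(17,21) + gcd(6,15) + gcd(38,10) = 1+1+3+1+1+3+2 = 12.
By Pick's theorem A = I + B/2 − 1, so I = 3004 − 12/2 + 1 = 2999.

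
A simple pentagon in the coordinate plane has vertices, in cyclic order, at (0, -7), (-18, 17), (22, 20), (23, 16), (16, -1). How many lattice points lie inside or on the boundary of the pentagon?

686

Using the shoelace formula, 2A = |[0·17 − (-18)·(-7)] + [(-18)·20 − 22·17] + [22·16 − 23·20] + [23·(-1) − 16·16] + [16·(-7) − 0·(-1)]| = 1359, so the area is 1359/2.
Along each edge there are gcd(|Δx|,|Δy|)+1 lattice points, so counting each shared vertex once the boundary has gcd(18,24) + gcd(40,3) + gcd(1,4) + gcd(7,17) + gcd(16,6) = 6+1+1+1+2 = 11.
Pick's theorem gives I = A − B/2 + 1 = 1359/2 − 11/2 + 1 = 675, so the closed region contains I + B = 675 + 11 = 686 lattice points.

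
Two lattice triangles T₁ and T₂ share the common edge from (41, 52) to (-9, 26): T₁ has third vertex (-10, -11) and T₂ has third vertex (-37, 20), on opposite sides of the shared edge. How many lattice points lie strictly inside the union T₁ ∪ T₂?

1123

The union is the simple quadrilateral with vertices (41, 52), (-10, -11), (-9, 26), (-37, 20) in order.
The shoelace formula gives twice the area as |[41·(-11) − (-10)·52] + [(-10)·26 − (-9)·(-11)] + [(-9)·20 − (-37)·26] + [(-37)·52 − 41·20]| = 2252, so the area is 1126.
Along each edge there are gcd(|Δx|,|Δy|)+1 lattice points, so counting each shared vertex once the boundary has gcd(51,63) + gcd(1,37) + gcd(28,6) + gcd(78,32) = 3+1+2+2 = 8.
By Pick's theorem I = A − B/2 + 1 = 1126 − 8/2 + 1 = 1123.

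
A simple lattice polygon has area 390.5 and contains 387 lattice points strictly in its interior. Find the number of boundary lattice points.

Pick's theorem gives A = I + B/2 − 1, so B = 2(A − I + 1) = 2(390.5 − 387 + 1) = 9.

9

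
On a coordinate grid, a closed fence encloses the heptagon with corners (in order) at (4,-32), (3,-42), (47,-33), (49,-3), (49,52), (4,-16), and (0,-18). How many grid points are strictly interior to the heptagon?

Using the shoelace formula, 2A = |[4·(-42) − 3·(-32)] + [3·(-33) − 47·(-42)] + [47·(-3) − 49·(-33)] + [49·52 − 49·(-3)] + [49·(-16) − 4·52] + [4·(-18) − 0·(-16)] + [0·(-32) − 4·(-18)]| = 4982, so the area is 2491.
Along each edge there are gcd(|Δx|,|Δy|)+1 lattice points, so counting each shared vertex once the boundary has gcd(1,10) + gcd(44,9) + gcd(2,30) + gcd(0,55) + gcd(45,68) + gcd(4,2) + gcd(4,14) = 1+1+2+55+1+2+2 = 64.
Pick's theorem gives I = A − B/2 + 1 = 2491 − 64/2 + 1 = 2460.

2460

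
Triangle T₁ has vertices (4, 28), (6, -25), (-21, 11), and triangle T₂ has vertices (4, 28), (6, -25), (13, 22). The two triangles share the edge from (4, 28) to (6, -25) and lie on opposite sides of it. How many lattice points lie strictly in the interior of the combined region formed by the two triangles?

The union is the simple quadrilateral with vertices (4, 28), (-21, 11), (6, -25), (13, 22) in order.
By the shoelace formula, twice the signed area is |[4·11 − (-21)·28] + [(-21)·(-25) − 6·11] + [6·22 − 13·(-25)] + [13·28 − 4·22]| = 1824, so the area is 912.
The number of boundary lattice points is Σ gcd(|Δx|,|Δy|) = gcd(25,17) + gcd(27,36) + gcd(7,47) + gcd(9,6) = 1+9+1+3 = 14.
By Pick's theorem I = A − B/2 + 1 = 912 − 14/2 + 1 = 906.

906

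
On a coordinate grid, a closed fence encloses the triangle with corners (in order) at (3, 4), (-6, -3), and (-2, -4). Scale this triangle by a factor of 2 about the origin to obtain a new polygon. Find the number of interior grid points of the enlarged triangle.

Using the shoelace formula, 2A = |(3·(-3) − (-6)·4) + ((-6)·(-4) − (-2)·(-3)) + ((-2)·4 − 3·(-4))| = 37, so the area is 37/2.
Along each edge there are gcd(|Δx|,|Δy|)+1 lattice points, so counting each shared vertex once the boundary has gcd(9,7) + gcd(4,1) + gcd(5,8) = 1+1+1 = 3.
Scaling by 2 multiplies the area by 2² = 4 (so the new area is 74) and multiplies the boundary lattice-point count by 2, giving 6.
By Pick's theorem, the interior count of the dilated polygon is 74 − 6/2 + 1 = 72.

72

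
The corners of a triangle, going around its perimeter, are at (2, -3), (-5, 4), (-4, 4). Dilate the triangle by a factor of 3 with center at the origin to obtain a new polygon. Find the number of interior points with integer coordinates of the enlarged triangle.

By the shoelace formula, twice the signed area is |(2·4 − (-5)·(-3)) + ((-5)·4 − (-4)·4) + ((-4)·(-3) − 2·4)| = 7, so the area is 3.5.
Summing gcd(|Δx|,|Δy|) over the edges gives the boundary count: gcd(7,7) + gcd(1,0) + gcd(6,7) = 7+1+1 = 9.
Scaling by 3 multiplies the area by 3² = 9 (so the new area is 63/2) and multiplies the boundary lattice-point count by 3, giving 27.
By Pick's theorem, the interior count of the dilated polygon is 63/2 − 27/2 + 1 = 19.

19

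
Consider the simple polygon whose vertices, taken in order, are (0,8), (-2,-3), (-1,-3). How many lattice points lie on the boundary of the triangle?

3

The number of boundary lattice points is Σ gcd(|Δx|,|Δy|) = gcd(2,11) + gcd(1,0) + gcd(1,11) = 1+1+1 = 3.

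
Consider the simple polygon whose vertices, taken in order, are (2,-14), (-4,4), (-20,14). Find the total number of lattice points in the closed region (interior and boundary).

Using the shoelace formula, 2A = |[2·4 − (-4)·(-14)] + [(-4)·14 − (-20)·4] + [(-20)·(-14) − 2·14]| = 228, so the area is 114.
The number of boundary lattice points is Σ gcd(|Δx|,|Δy|) = gcd(6,18) + gcd(16,10) + gcd(22,28) = 6+2+2 = 10.
Pick's theorem gives I = A − B/2 + 1 = 114 − 10/2 + 1 = 110, so the closed region contains I + B = 110 + 10 = 120 lattice points.

120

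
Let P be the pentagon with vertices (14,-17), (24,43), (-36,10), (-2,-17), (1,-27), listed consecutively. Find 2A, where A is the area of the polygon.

The shoelace formula gives twice the area as |[14·43 − 24·(-17)] + [24·10 − (-36)·43] + [(-36)·(-17) − (-2)·10] + [(-2)·(-27) − 1·(-17)] + [1·(-17) − 14·(-27)]| = 3862, so the area is 1931.

3862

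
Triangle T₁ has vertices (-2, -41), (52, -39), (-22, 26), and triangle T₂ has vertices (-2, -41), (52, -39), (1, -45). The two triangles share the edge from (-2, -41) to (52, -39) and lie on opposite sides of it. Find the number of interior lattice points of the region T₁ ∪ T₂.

1938

The union is the simple quadrilateral with vertices (-2, -41), (-22, 26), (52, -39), (1, -45) in order.
Using the shoelace formula, 2A = |[(-2)·26 − (-22)·(-41)] + [(-22)·(-39) − 52·26] + [52·(-45) − 1·(-39)] + [1·(-41) − (-2)·(-45)]| = 3880, so the area is 1940.
Summing gcd(|Δx|,|Δy|) over the edges gives the boundary count: gcd(20,67) + gcd(74,65) + gcd(51,6) + gcd(3,4) = 1+1+3+1 = 6.
By Pick's theorem I = A − B/2 + 1 = 1940 − 6/2 + 1 = 1938.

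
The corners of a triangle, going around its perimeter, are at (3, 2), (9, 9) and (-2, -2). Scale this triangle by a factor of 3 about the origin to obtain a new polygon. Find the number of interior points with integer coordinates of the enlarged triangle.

Using the shoelace formula, 2A = |[3·9 − 9·2] + [9·(-2) − (-2)·9] + [(-2)·2 − 3·(-2)]| = 11, so the area is 11/2.
Along each edge there are gcd(|Δx|,|Δy|)+1 lattice points, so counting each shared vertex once the boundary has gcd(6,7) + gcd(11,11) + gcd(5,4) = 1+11+1 = 13.
Scaling by 3 multiplies the area by 3² = 9 (so the new area is 99/2) and multiplies the boundary lattice-point count by 3, giving 39.
By Pick's theorem, the interior count of the dilated polygon is 99/2 − 39/2 + 1 = 31.

31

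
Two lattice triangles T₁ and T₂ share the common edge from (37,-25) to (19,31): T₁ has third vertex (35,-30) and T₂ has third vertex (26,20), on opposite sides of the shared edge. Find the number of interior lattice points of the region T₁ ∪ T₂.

197

The union is the simple quadrilateral with vertices (37,-25), (35,-30), (19,31), (26,20) in order.
Using the shoelace formula, 2A = |[37·(-30) − 35·(-25)] + [35·31 − 19·(-30)] + [19·20 − 26·31] + [26·(-25) − 37·20]| = 396, so the area is 198.
Along each edge there are gcd(|Δx|,|Δy|)+1 lattice points, so counting each shared vertex once the boundary has gcd(2,5) + gcd(16,61) + gcd(7,11) + gcd(11,45) = 1+1+1+1 = 4.
By Pick's theorem I = A − B/2 + 1 = 198 − 4/2 + 1 = 197.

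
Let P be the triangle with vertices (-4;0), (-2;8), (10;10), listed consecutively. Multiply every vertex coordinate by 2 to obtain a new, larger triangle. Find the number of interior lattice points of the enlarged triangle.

By the shoelace formula, twice the signed area is |[(-4)·8 − (-2)·0] + [(-2)·10 − 10·8] + [10·0 − (-4)·10]| = 92, so the area is 46.
Summing gcd(|Δx|,|Δy|) over the edges gives the boundary count: gcd(2,8) + gcd(12,2) + gcd(14,10) = 2+2+2 = 6.
Scaling by 2 multiplies the area by 2² = 4 (so the new area is 184) and multiplies the boundary lattice-point count by 2, giving 12.
By Pick's theorem, the interior count of the dilated polygon is 184 − 12/2 + 1 = 179.

179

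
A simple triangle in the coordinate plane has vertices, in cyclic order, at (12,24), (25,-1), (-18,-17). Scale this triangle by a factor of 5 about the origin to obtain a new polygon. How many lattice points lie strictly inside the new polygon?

The shoelace formula gives twice the area as |[12·(-1) − 25·24] + [25·(-17) − (-18)·(-1)] + [(-18)·24 − 12·(-17)]| = 1283, so the area is 1283/2.
The number of boundary lattice points is Σ gcd(|Δx|,|Δy|) = gcd(13,25) + gcd(43,16) + gcd(30,41) = 1+1+1 = 3.
Scaling by 5 multiplies the area by 5² = 25 (so the new area is 16037.5) and multiplies the boundary lattice-point count by 5, giving 15.
By Pick's theorem, the interior count of the dilated polygon is 16037.5 − 15/2 + 1 = 16031.

16031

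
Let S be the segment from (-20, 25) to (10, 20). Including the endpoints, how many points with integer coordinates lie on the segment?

The number of lattice points on a segment between lattice points is gcd(|Δx|,|Δy|) + 1 = gcd(30,5) + 1 = 5 + 1 = 6.

6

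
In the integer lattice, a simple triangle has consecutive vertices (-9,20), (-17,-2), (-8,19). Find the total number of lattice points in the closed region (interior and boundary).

Using the shoelace formula, 2A = |[(-9)·(-2) − (-17)·20] + [(-17)·19 − (-8)·(-2)] + [(-8)·20 − (-9)·19]| = 30, so the area is 15.
Summing gcd(|Δx|,|Δy|) over the edges gives the boundary count: gcd(8,22) + gcd(9,21) + gcd(1,1) = 2+3+1 = 6.
Pick's theorem gives I = A − B/2 + 1 = 15 − 6/2 + 1 = 13, so the closed region contains I + B = 13 + 6 = 19 lattice points.

19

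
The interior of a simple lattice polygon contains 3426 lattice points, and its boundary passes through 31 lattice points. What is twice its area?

By Pick's theorem, A = I + B/2 − 1 = 3426 + 31/2 − 1 = 6881/2.
Hence 2A = 6881.

6881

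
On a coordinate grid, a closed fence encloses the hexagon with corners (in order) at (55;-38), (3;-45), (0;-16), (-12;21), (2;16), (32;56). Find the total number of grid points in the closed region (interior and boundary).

Using the shoelace formula, 2A = |(55·(-45) − 3·(-38)) + (3·(-16) − 0·(-45)) + (0·21 − (-12)·(-16)) + ((-12)·16 − 2·21) + (2·56 − 32·16) + (32·(-38) − 55·56)| = 7531, so the area is 7531/2.
Along each edge there are gcd(|Δx|,|Δy|)+1 lattice points, so counting each shared vertex once the boundary has gcd(52,7) + gcd(3,29) + gcd(12,37) + gcd(14,5) + gcd(30,40) + gcd(23,94) = 1+1+1+1+10+1 = 15.
Pick's theorem gives I = A − B/2 + 1 = 7531/2 − 15/2 + 1 = 3759, so the closed region contains I + B = 3759 + 15 = 3774 lattice points.

3774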